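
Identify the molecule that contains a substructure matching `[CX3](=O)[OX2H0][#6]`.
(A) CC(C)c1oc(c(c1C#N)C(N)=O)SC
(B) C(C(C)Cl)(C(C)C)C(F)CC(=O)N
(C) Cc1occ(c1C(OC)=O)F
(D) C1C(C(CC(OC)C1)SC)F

[CX3](=O)[OX2H0][#6] describes a carbonyl carbon bonded to an oxygen that is itself bonded to carbon (no H on that O) (an ester).
(A) has a primary amide (-C(=O)NH2) but the carbonyl is bonded to N, not to an O-C linkage.
(B) has a primary amide (-C(=O)NH2) but the carbonyl is bonded to N, not to an O-C linkage.
(C) contains a methyl-ester group (-C(=O)OCH3), which satisfies every atom and bond constraint.
(D) has a methoxy ether (-OCH3) but the ether oxygen is not adjacent to a C=O carbon.
So the answer is (C).

C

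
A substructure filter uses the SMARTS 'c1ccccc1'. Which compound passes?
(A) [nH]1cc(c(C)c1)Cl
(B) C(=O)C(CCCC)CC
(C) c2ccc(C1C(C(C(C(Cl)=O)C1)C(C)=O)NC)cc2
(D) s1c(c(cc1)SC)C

C

c1ccccc1 describes six aromatic carbons in a ring (a benzene ring).
(A) has a methyl group (-CH3) but no six-membered all-carbon aromatic ring is present.
(B) has a methyl group (-CH3) but no six-membered all-carbon aromatic ring is present.
(C) contains a phenyl ring, which satisfies every atom and bond constraint.
(D) has a methyl group (-CH3) but no six-membered all-carbon aromatic ring is present.
So the answer is (C).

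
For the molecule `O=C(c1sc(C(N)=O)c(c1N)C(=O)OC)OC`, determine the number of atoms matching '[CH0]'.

3

The query [CH0] means: aliphatic carbon with no attached hydrogen.
Check the 17 heavy atoms by environment: 1× s (aromatic, H0) → no; 4× c (aromatic, H0) → no; 3× C (H0) → match; 5× O (H0) → no; 2× C (H3) → no; 2× N (H2) → no.
That gives 3 matching atoms.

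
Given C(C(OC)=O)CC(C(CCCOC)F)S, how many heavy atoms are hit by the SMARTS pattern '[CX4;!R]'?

The query [CX4;!R] means: aliphatic carbon with four total connections, not in a ring.
Check the 15 heavy atoms by environment: 9× C (X4, acyclic) → match; 1× F (X1, acyclic) → no; 1× S (X2, acyclic) → no; 2× O (X2, acyclic) → no; 1× C (X3, acyclic) → no; 1× O (X1, acyclic) → no.
That gives 9 matching atoms.

9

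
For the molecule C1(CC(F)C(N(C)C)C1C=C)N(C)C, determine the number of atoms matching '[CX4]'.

9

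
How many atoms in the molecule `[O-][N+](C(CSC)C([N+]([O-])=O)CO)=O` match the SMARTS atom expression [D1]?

6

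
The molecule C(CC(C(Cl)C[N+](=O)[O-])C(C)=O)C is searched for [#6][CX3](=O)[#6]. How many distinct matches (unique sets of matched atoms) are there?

[#6][CX3](=O)[#6] is the SMARTS for a ketone: a carbonyl carbon (no H) flanked by two carbons.
Exactly one fragment in the molecule meets all constraints, giving 1 match.

1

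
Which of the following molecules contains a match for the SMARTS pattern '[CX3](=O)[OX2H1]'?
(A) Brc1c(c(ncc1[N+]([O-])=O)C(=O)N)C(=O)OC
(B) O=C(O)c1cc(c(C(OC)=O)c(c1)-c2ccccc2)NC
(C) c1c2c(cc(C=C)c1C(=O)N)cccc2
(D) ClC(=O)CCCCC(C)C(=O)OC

B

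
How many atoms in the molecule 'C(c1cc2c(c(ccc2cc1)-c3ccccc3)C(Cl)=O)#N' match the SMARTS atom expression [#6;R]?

Check the 21 heavy atoms by environment: 16× c (aromatic, in 6-ring) → match; 2× C (acyclic) → no; 1× N (acyclic) → no; 1× O (acyclic) → no; 1× Cl (acyclic) → no.
That gives 16 matching atoms.

16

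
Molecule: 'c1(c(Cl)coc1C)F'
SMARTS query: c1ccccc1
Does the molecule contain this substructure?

No

The pattern c1ccccc1 describes six aromatic carbons in a ring — a benzene ring.
The closest candidate here is a methyl group (-CH3), but no six-membered all-carbon aromatic ring is present. No other fragment satisfies the full query, so there is no match.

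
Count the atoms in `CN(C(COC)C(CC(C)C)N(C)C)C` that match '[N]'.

2

Check the 15 heavy atoms by environment: 12× C → no; 2× N → match; 1× O → no.
That gives 2 matching atoms.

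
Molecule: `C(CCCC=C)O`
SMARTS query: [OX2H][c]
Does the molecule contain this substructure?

No

The pattern [OX2H][c] describes a hydroxyl oxygen attached to an aromatic carbon — a phenol.
The closest candidate here is a hydroxyl group (-OH), but the -OH is on an aliphatic carbon, not an aromatic c. No other fragment satisfies the full query, so there is no match.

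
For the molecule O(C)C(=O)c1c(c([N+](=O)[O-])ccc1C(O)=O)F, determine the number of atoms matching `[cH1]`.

2

The query [cH1] means: aromatic carbon bearing exactly one hydrogen.
Check the 17 heavy atoms by environment: 2× c (aromatic, H1) → match; 4× c (aromatic, H0) → no; 1× F (H0) → no; 2× C (H0) → no; 4× O (H0) → no; 1× C (H3) → no; 1× N (charge +1, H0) → no; 1× O (charge -1, H0) → no; 1× O (H1) → no.
That gives 2 matching atoms.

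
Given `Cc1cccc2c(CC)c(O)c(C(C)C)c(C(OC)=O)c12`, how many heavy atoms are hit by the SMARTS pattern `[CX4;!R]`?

7

The query [CX4;!R] means: aliphatic carbon with four total connections, not in a ring.
Check the 21 heavy atoms by environment: 10× c (aromatic, X3, in 6-ring) → no; 7× C (X4, acyclic) → match; 2× O (X2, acyclic) → no; 1× C (X3, acyclic) → no; 1× O (X1, acyclic) → no.
That gives 7 matching atoms.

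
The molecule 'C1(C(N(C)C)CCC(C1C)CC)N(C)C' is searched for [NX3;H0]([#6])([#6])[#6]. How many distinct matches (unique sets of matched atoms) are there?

[NX3;H0]([#6])([#6])[#6] is the SMARTS for a tertiary amine: a trivalent nitrogen with no H, bonded to three carbons.
The molecule carries 2 separate instances of a dimethylamino group (-N(CH3)2) meeting every constraint; each maps to a distinct set of atoms, giving 2 matches.

2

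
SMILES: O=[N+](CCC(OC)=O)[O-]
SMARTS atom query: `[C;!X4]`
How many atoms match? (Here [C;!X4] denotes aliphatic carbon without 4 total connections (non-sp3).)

1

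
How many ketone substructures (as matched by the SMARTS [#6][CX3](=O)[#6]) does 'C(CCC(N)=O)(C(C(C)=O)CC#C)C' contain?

1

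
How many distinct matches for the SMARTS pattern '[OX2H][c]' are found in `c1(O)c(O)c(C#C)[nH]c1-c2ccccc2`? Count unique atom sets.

[OX2H][c] is the SMARTS for a phenol: a hydroxyl oxygen attached to an aromatic carbon.
The molecule carries 2 separate instances of a hydroxyl group (-OH) meeting every constraint; each maps to a distinct set of atoms, giving 2 matches.

2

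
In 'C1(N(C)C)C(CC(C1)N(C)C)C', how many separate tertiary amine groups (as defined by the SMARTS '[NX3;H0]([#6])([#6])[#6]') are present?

[NX3;H0]([#6])([#6])[#6] is the SMARTS for a tertiary amine: a trivalent nitrogen with no H, bonded to three carbons.
The molecule carries 2 separate instances of a dimethylamino group (-N(CH3)2) meeting every constraint; each maps to a distinct set of atoms, giving 2 matches.

2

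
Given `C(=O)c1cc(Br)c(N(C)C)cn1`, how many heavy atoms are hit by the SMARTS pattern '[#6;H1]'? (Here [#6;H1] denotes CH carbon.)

Check the 12 heavy atoms by environment: 1× n (aromatic, H0) → no; 2× c (aromatic, H1) → match; 3× c (aromatic, H0) → no; 1× N (H0) → no; 2× C (H3) → no; 1× C (H1) → match; 1× O (H0) → no; 1× Br (H0) → no.
Summing the matching environments: 2 + 1 = 3 matching atoms.

3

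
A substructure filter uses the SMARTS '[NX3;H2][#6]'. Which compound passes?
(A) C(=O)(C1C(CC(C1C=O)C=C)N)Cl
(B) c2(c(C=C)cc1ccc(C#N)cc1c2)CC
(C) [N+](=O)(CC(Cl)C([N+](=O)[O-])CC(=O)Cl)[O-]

A

[NX3;H2][#6] describes a trivalent nitrogen with two H attached to carbon (a primary amine).
(A) contains a primary amino group (-NH2), which satisfies every atom and bond constraint.
(B) has a nitrile (-C#N) but the nitrogen is NX1 (triple-bonded), not NX3 with two H.
(C) has a nitro group (-[N+](=O)[O-]) but the nitrogen is [N+] with no H, not NX3H2.
So the answer is (A).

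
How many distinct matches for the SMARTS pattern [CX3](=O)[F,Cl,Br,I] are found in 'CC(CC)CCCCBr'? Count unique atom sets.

0

[CX3](=O)[F,Cl,Br,I] is the SMARTS for an acyl halide: a carbonyl carbon bonded to a halogen.
No fragment in the molecule satisfies every constraint, giving 0 matches.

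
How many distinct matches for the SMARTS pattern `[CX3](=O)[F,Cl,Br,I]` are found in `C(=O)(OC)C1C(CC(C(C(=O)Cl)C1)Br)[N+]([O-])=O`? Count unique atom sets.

1

[CX3](=O)[F,Cl,Br,I] is the SMARTS for an acyl halide: a carbonyl carbon bonded to a halogen.
Exactly one fragment in the molecule meets all constraints, giving 1 match.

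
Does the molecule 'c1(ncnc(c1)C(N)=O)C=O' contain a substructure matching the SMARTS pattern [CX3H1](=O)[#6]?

Yes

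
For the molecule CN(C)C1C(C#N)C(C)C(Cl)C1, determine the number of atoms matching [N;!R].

2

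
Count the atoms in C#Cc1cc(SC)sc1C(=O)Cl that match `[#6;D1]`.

The query [#6;D1] means: carbon bonded to exactly one heavy atom.
Check the 12 heavy atoms by environment: 1× s (aromatic, D2) → no; 3× c (aromatic, D3) → no; 1× c (aromatic, D2) → no; 1× S (D2) → no; 2× C (D1) → match; 1× C (D3) → no; 1× O (D1) → no; 1× Cl (D1) → no; 1× C (D2) → no.
That gives 2 matching atoms.

2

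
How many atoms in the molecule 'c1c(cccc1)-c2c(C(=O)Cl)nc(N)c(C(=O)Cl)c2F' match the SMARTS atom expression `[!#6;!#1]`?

7

The query [!#6;!#1] means: not carbon and not hydrogen — any heteroatom.
Check the 20 heavy atoms by environment: 1× n (aromatic) → match; 11× c (aromatic) → no; 2× C → no; 2× O → match; 2× Cl → match; 1× F → match; 1× N → match.
Summing the matching environments: 1 + 2 + 2 + 1 + 1 = 7 matching atoms.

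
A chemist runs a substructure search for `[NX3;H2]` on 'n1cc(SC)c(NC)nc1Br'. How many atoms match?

0

The query [NX3;H2] means: aliphatic N with 3 total connections, two of them H — an -NH2 nitrogen (amine or amide).
Check the 11 heavy atoms by environment: 2× n (aromatic, H0, X2) → no; 3× c (aromatic, H0, X3) → no; 1× c (aromatic, H1, X3) → no; 1× S (H0, X2) → no; 2× C (H3, X4) → no; 1× N (H1, X3) → no; 1× Br (H0, X1) → no.
No environment satisfies the query, so 0 matching atoms.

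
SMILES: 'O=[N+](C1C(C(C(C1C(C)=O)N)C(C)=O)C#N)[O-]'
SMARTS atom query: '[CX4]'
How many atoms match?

7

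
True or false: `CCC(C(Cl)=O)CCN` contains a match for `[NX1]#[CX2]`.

False

The pattern [NX1]#[CX2] describes a nitrogen triple-bonded to a two-connected carbon — a nitrile.
The closest candidate here is a primary amino group (-NH2), but the nitrogen is NX3 (three connections), not NX1 triple-bonded. No other fragment satisfies the full query, so there is no match.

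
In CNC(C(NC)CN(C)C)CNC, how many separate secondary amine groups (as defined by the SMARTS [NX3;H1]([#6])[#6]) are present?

3

[NX3;H1]([#6])[#6] is the SMARTS for a secondary amine: a trivalent nitrogen with one H, bonded to two carbons.
The molecule carries 3 separate instances of an N-methylamino group (-NHCH3) meeting every constraint; each maps to a distinct set of atoms, giving 3 matches.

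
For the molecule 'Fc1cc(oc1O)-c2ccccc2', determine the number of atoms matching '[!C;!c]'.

3

Check the 13 heavy atoms by environment: 1× o (aromatic) → match; 10× c (aromatic) → no; 1× F → match; 1× O → match.
Summing the matching environments: 1 + 1 + 1 = 3 matching atoms.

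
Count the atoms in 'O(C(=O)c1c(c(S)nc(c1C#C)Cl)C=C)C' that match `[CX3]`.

3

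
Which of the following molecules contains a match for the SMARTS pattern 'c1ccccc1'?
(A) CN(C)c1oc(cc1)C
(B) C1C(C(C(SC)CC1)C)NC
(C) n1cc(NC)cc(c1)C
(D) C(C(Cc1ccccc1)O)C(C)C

c1ccccc1 describes six aromatic carbons in a ring (a benzene ring).
(A) has a methyl group (-CH3) but no six-membered all-carbon aromatic ring is present.
(B) has a methyl group (-CH3) but no six-membered all-carbon aromatic ring is present.
(C) has a methyl group (-CH3) but no six-membered all-carbon aromatic ring is present.
(D) contains a phenyl ring, which satisfies every atom and bond constraint.
So the answer is (D).

D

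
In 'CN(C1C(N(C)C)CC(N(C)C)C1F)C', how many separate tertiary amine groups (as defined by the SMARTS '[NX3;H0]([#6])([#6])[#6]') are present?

[NX3;H0]([#6])([#6])[#6] is the SMARTS for a tertiary amine: a trivalent nitrogen with no H, bonded to three carbons.
The molecule carries 3 separate instances of a dimethylamino group (-N(CH3)2) meeting every constraint; each maps to a distinct set of atoms, giving 3 matches.

3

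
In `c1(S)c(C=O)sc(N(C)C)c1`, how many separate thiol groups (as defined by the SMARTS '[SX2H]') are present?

1

[SX2H] is the SMARTS for a thiol: an aliphatic sulfur with two connections, one being H.
Exactly one fragment in the molecule meets all constraints, giving 1 match.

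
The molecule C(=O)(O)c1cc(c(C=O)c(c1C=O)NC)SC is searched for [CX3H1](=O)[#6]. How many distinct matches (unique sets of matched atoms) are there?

[CX3H1](=O)[#6] is the SMARTS for an aldehyde: an sp2 carbon with one H, double-bonded to O and single-bonded to carbon.
The molecule carries 2 separate instances of an aldehyde (-CHO) meeting every constraint; each maps to a distinct set of atoms, giving 2 matches.

2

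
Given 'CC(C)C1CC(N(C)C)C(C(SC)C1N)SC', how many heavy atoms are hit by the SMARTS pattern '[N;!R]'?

Check the 17 heavy atoms by environment: 6× C (in 6-ring) → no; 2× N (acyclic) → match; 7× C (acyclic) → no; 2× S (acyclic) → no.
That gives 2 matching atoms.

2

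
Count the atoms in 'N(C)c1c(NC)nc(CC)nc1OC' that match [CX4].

Check the 14 heavy atoms by environment: 2× n (aromatic, X2) → no; 4× c (aromatic, X3) → no; 1× O (X2) → no; 5× C (X4) → match; 2× N (X3) → no.
That gives 5 matching atoms.

5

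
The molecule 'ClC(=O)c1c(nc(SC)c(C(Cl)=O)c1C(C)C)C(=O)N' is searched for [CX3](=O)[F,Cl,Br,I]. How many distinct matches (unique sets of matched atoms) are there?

2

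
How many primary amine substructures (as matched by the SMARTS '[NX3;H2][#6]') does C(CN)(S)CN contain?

[NX3;H2][#6] is the SMARTS for a primary amine: a trivalent nitrogen with two H attached to carbon.
The molecule carries 2 separate instances of a primary amino group (-NH2) meeting every constraint; each maps to a distinct set of atoms, giving 2 matches.

2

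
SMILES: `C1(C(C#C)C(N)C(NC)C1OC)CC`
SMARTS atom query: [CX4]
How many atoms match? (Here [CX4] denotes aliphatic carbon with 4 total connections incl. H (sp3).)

9

Check the 14 heavy atoms by environment: 9× C (X4) → match; 2× C (X2) → no; 2× N (X3) → no; 1× O (X2) → no.
That gives 9 matching atoms.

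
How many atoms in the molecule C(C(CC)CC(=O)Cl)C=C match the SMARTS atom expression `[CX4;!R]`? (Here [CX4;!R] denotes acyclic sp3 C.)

5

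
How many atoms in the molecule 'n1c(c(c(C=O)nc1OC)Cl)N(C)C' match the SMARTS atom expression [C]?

4

The query [C] means: uppercase C matches aliphatic (non-aromatic) carbon only.
Check the 14 heavy atoms by environment: 2× n (aromatic) → no; 4× c (aromatic) → no; 1× Cl → no; 4× C → match; 2× O → no; 1× N → no.
That gives 4 matching atoms.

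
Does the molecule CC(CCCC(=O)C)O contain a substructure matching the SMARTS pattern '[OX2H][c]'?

The pattern [OX2H][c] describes a hydroxyl oxygen attached to an aromatic carbon — a phenol.
The closest candidate here is a hydroxyl group (-OH), but the -OH is on an aliphatic carbon, not an aromatic c. No other fragment satisfies the full query, so there is no match.

No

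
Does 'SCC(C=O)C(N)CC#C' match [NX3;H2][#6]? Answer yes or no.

Yes

The pattern [NX3;H2][#6] describes a trivalent nitrogen with two H attached to carbon — a primary amine.
The molecule carries a primary amino group (-NH2), whose atoms satisfy every constraint of the query, so the pattern matches.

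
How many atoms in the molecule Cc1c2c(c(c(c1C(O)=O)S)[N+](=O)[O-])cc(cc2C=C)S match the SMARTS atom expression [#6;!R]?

4

Check the 21 heavy atoms by environment: 10× c (aromatic, in 6-ring) → no; 4× C (acyclic) → match; 3× O (acyclic) → no; 2× S (acyclic) → no; 1× N (charge +1, acyclic) → no; 1× O (charge -1, acyclic) → no.
That gives 4 matching atoms.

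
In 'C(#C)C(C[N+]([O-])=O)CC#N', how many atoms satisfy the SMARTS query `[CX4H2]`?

The query [CX4H2] means: sp3 carbon (X4) with exactly two hydrogens.
Check the 10 heavy atoms by environment: 2× C (H2, X4) → match; 1× C (H1, X4) → no; 2× C (H0, X2) → no; 1× C (H1, X2) → no; 1× N (H0, X1) → no; 1× N (charge +1, H0, X3) → no; 1× O (charge -1, H0, X1) → no; 1× O (H0, X1) → no.
That gives 2 matching atoms.

2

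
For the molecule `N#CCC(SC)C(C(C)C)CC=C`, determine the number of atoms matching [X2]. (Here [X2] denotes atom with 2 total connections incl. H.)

Check the 13 heavy atoms by environment: 8× C (X4) → no; 1× S (X2) → match; 2× C (X3) → no; 1× C (X2) → match; 1× N (X1) → no.
Summing the matching environments: 1 + 1 = 2 matching atoms.

2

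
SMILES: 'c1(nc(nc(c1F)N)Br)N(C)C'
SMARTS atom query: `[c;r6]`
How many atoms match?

4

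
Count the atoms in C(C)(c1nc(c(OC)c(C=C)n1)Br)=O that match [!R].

The query [!R] means: !R matches any atom not in a ring.
Check the 14 heavy atoms by environment: 2× n (aromatic, in 6-ring) → no; 4× c (aromatic, in 6-ring) → no; 1× Br (acyclic) → match; 5× C (acyclic) → match; 2× O (acyclic) → match.
Summing the matching environments: 1 + 5 + 2 = 8 matching atoms.

8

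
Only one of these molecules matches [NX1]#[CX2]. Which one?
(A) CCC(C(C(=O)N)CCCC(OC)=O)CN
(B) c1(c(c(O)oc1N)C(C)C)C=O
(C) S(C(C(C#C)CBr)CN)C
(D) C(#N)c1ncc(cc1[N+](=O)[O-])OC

[NX1]#[CX2] describes a nitrogen triple-bonded to a two-connected carbon (a nitrile).
(A) has a primary amide (-C(=O)NH2) but the nitrogen is NX3, not NX1.
(B) has a primary amino group (-NH2) but the nitrogen is NX3 (three connections), not NX1 triple-bonded.
(C) has a primary amino group (-NH2) but the nitrogen is NX3 (three connections), not NX1 triple-bonded.
(D) contains a nitrile (-C#N), which satisfies every atom and bond constraint.
So the answer is (D).

D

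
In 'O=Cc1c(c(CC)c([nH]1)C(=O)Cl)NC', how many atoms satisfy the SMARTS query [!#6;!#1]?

Check the 14 heavy atoms by environment: 1× n (aromatic) → match; 4× c (aromatic) → no; 1× N → match; 5× C → no; 2× O → match; 1× Cl → match.
Summing the matching environments: 1 + 1 + 2 + 1 = 5 matching atoms.

5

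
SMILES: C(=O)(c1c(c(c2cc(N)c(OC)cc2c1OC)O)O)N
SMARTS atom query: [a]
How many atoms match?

10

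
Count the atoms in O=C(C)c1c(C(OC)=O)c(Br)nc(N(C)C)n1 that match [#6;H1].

0

The query [#6;H1] means: any carbon bearing exactly one hydrogen.
Check the 17 heavy atoms by environment: 2× n (aromatic, H0) → no; 4× c (aromatic, H0) → no; 1× Br (H0) → no; 2× C (H0) → no; 3× O (H0) → no; 4× C (H3) → no; 1× N (H0) → no.
No environment satisfies the query, so 0 matching atoms.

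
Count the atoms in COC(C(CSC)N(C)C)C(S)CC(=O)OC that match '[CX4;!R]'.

The query [CX4;!R] means: aliphatic carbon with four total connections, not in a ring.
Check the 17 heavy atoms by environment: 10× C (X4, acyclic) → match; 2× S (X2, acyclic) → no; 1× C (X3, acyclic) → no; 1× O (X1, acyclic) → no; 2× O (X2, acyclic) → no; 1× N (X3, acyclic) → no.
That gives 10 matching atoms.

10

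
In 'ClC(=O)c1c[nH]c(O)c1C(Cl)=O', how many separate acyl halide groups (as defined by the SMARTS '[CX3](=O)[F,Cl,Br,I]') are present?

2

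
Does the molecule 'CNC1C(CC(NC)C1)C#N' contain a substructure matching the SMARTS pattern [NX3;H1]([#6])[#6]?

The pattern [NX3;H1]([#6])[#6] describes a trivalent nitrogen with one H, bonded to two carbons — a secondary amine.
The molecule carries an N-methylamino group (-NHCH3), whose atoms satisfy every constraint of the query, so the pattern matches.

Yes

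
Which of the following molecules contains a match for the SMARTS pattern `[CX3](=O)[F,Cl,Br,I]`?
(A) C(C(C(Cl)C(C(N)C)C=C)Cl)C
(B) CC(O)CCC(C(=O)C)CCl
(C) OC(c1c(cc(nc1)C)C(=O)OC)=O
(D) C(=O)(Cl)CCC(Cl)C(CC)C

D

[CX3](=O)[F,Cl,Br,I] describes a carbonyl carbon bonded to a halogen (an acyl halide).
(A) has a chloro substituent but the Cl is not on a carbonyl carbon.
(B) has a chloro substituent but the Cl is not on a carbonyl carbon.
(C) has a carboxylic acid group (-C(=O)OH) but the carbonyl is bonded to -OH, not to a halogen.
(D) contains an acyl chloride (-C(=O)Cl), which satisfies every atom and bond constraint.
So the answer is (D).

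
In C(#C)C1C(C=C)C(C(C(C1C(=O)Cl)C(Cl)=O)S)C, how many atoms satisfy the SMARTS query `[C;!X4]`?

The query [C;!X4] means: aliphatic carbon that does not have four total connections.
Check the 18 heavy atoms by environment: 7× C (X4) → no; 1× S (X2) → no; 2× C (X2) → match; 4× C (X3) → match; 2× O (X1) → no; 2× Cl (X1) → no.
Summing the matching environments: 2 + 4 = 6 matching atoms.

6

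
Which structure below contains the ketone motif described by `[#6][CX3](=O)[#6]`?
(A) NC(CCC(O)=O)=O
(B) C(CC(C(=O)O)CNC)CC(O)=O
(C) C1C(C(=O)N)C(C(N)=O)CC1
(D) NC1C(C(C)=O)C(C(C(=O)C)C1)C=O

D

[#6][CX3](=O)[#6] describes a carbonyl carbon (no H) flanked by two carbons (a ketone).
(A) has a carboxylic acid group (-C(=O)OH) but one neighbour of the carbonyl carbon is O, not C.
(B) has a carboxylic acid group (-C(=O)OH) but one neighbour of the carbonyl carbon is O, not C.
(C) has a primary amide (-C(=O)NH2) but one neighbour of the carbonyl carbon is N, not C.
(D) contains an acetyl/ketone group (-C(=O)CH3), which satisfies every atom and bond constraint.
So the answer is (D).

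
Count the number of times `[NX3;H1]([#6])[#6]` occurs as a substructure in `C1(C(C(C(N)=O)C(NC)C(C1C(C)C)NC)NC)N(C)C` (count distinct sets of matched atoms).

3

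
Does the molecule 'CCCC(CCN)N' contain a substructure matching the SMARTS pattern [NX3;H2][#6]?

Yes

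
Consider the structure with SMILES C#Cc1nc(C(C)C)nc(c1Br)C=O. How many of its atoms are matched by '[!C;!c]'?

Check the 14 heavy atoms by environment: 2× n (aromatic) → match; 4× c (aromatic) → no; 6× C → no; 1× Br → match; 1× O → match.
Summing the matching environments: 2 + 1 + 1 = 4 matching atoms.

4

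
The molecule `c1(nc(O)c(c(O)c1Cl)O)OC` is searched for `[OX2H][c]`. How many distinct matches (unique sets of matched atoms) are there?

3

[OX2H][c] is the SMARTS for a phenol: a hydroxyl oxygen attached to an aromatic carbon.
The molecule carries 3 separate instances of a hydroxyl group (-OH) meeting every constraint; each maps to a distinct set of atoms, giving 3 matches.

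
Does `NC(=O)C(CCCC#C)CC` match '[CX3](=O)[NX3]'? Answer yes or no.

Yes

The pattern [CX3](=O)[NX3] describes a carbonyl carbon bonded to a trivalent nitrogen — an amide.
The molecule carries a primary amide (-C(=O)NH2), whose atoms satisfy every constraint of the query, so the pattern matches.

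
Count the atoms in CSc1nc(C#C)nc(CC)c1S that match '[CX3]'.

0

The query [CX3] means: C with X3: aliphatic carbon with exactly 3 total connections.
Check the 13 heavy atoms by environment: 2× n (aromatic, X2) → no; 4× c (aromatic, X3) → no; 3× C (X4) → no; 2× S (X2) → no; 2× C (X2) → no.
No environment satisfies the query, so 0 matching atoms.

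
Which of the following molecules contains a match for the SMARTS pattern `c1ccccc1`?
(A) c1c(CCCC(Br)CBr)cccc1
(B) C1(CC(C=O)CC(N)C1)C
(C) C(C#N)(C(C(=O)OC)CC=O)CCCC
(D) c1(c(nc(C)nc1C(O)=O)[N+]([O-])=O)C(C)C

A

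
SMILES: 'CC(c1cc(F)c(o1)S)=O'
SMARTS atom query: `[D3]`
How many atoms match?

The query [D3] means: atom with exactly three heavy-atom neighbours.
Check the 10 heavy atoms by environment: 1× o (aromatic, D2) → no; 3× c (aromatic, D3) → match; 1× c (aromatic, D2) → no; 1× C (D3) → match; 1× O (D1) → no; 1× C (D1) → no; 1× S (D1) → no; 1× F (D1) → no.
Summing the matching environments: 3 + 1 = 4 matching atoms.

4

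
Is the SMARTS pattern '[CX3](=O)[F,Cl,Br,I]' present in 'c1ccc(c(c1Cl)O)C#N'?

No

The pattern [CX3](=O)[F,Cl,Br,I] describes a carbonyl carbon bonded to a halogen — an acyl halide.
The closest candidate here is a chloro substituent, but the Cl is not on a carbonyl carbon. No other fragment satisfies the full query, so there is no match.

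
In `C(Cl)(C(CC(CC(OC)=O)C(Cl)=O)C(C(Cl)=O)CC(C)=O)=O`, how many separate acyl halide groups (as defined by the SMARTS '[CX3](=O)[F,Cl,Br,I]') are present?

3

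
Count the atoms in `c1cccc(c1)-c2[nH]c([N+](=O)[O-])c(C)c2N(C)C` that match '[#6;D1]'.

3

The query [#6;D1] means: carbon bonded to exactly one heavy atom.
Check the 18 heavy atoms by environment: 1× n (aromatic, D2) → no; 5× c (aromatic, D3) → no; 5× c (aromatic, D2) → no; 1× N (charge +1, D3) → no; 1× O (charge -1, D1) → no; 1× O (D1) → no; 3× C (D1) → match; 1× N (D3) → no.
That gives 3 matching atoms.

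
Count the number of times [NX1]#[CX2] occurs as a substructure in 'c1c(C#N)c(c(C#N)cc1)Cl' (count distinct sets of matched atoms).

2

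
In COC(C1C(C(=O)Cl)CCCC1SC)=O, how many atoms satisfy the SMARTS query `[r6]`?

The query [r6] means: r6 matches atoms in a six-membered ring.
Check the 15 heavy atoms by environment: 6× C (in 6-ring) → match; 4× C (acyclic) → no; 3× O (acyclic) → no; 1× Cl (acyclic) → no; 1× S (acyclic) → no.
That gives 6 matching atoms.

6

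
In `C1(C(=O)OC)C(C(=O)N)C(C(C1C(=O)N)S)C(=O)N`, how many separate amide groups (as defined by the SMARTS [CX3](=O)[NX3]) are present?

3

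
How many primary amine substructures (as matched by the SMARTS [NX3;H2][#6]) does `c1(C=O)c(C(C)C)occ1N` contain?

[NX3;H2][#6] is the SMARTS for a primary amine: a trivalent nitrogen with two H attached to carbon.
Exactly one fragment in the molecule meets all constraints, giving 1 match.

1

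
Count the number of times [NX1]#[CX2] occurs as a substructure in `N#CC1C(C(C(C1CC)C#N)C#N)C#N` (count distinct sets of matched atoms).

4

[NX1]#[CX2] is the SMARTS for a nitrile: a nitrogen triple-bonded to a two-connected carbon.
The molecule carries 4 separate instances of a nitrile (-C#N) meeting every constraint; each maps to a distinct set of atoms, giving 4 matches.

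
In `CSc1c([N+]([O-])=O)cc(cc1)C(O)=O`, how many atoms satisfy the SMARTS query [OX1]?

3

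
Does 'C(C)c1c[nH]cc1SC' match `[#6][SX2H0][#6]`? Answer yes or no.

Yes

The pattern [#6][SX2H0][#6] describes an aliphatic sulfur bridging two carbons with no H on the sulfur — a thioether.
The molecule carries a methylthio ether (-SCH3), whose atoms satisfy every constraint of the query, so the pattern matches.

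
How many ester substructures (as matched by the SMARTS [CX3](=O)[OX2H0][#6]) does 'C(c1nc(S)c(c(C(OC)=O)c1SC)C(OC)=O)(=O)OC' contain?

[CX3](=O)[OX2H0][#6] is the SMARTS for an ester: a carbonyl carbon bonded to an oxygen that is itself bonded to carbon (no H on that O).
The molecule carries 3 separate instances of a methyl-ester group (-C(=O)OCH3) meeting every constraint; each maps to a distinct set of atoms, giving 3 matches.

3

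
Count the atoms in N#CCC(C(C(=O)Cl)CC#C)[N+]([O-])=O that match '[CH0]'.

The query [CH0] means: aliphatic carbon with no attached hydrogen.
Check the 14 heavy atoms by environment: 2× C (H2) → no; 3× C (H1) → no; 3× C (H0) → match; 2× O (H0) → no; 1× Cl (H0) → no; 1× N (charge +1, H0) → no; 1× O (charge -1, H0) → no; 1× N (H0) → no.
That gives 3 matching atoms.

3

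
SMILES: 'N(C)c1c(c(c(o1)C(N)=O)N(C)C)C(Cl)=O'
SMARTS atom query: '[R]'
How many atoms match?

5

Check the 16 heavy atoms by environment: 1× o (aromatic, in 5-ring) → match; 4× c (aromatic, in 5-ring) → match; 5× C (acyclic) → no; 2× O (acyclic) → no; 3× N (acyclic) → no; 1× Cl (acyclic) → no.
Summing the matching environments: 1 + 4 = 5 matching atoms.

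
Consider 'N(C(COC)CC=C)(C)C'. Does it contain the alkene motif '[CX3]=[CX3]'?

Yes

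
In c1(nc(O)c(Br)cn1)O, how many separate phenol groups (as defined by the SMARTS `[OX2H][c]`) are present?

2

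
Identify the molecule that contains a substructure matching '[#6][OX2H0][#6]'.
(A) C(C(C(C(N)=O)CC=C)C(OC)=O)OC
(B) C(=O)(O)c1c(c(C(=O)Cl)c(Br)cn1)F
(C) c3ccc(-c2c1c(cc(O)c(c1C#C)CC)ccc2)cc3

[#6][OX2H0][#6] describes an aliphatic oxygen bridging two carbons with no H on the oxygen (an ether).
(A) contains a methoxy ether (-OCH3), which satisfies every atom and bond constraint.
(B) has a carboxylic acid group (-C(=O)OH) but the -OH oxygen has H1; the =O is OX1, not OX2.
(C) has a hydroxyl group (-OH) but the oxygen has H1, not H0 bridging two carbons.
So the answer is (A).

A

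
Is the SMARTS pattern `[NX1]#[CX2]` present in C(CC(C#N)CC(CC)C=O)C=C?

The pattern [NX1]#[CX2] describes a nitrogen triple-bonded to a two-connected carbon — a nitrile.
The molecule carries a nitrile (-C#N), whose atoms satisfy every constraint of the query, so the pattern matches.

Yes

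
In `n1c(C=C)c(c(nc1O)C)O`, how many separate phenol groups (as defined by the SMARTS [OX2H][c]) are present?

2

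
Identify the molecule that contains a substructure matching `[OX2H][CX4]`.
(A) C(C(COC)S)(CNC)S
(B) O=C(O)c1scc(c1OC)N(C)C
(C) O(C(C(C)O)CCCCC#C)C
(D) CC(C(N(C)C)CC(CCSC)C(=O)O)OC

C

[OX2H][CX4] describes a hydroxyl oxygen bound to an sp3 (X4) carbon (an aliphatic alcohol).
(A) has a methoxy ether (-OCH3) but the oxygen has H0 (ether), not H1.
(B) has a methoxy ether (-OCH3) but the oxygen has H0 (ether), not H1.
(C) contains a hydroxyl group (-OH), which satisfies every atom and bond constraint.
(D) has a methoxy ether (-OCH3) but the oxygen has H0 (ether), not H1.
So the answer is (C).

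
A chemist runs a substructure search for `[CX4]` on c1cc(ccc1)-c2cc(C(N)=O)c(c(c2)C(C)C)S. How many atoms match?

3

The query [CX4] means: C with X4: aliphatic carbon with exactly 4 total connections (bonds + H).
Check the 19 heavy atoms by environment: 12× c (aromatic, X3) → no; 1× S (X2) → no; 1× C (X3) → no; 1× O (X1) → no; 1× N (X3) → no; 3× C (X4) → match.
That gives 3 matching atoms.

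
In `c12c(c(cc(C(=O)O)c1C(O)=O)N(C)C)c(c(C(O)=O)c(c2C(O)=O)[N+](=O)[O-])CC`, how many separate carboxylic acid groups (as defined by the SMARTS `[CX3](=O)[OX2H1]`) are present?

4

[CX3](=O)[OX2H1] is the SMARTS for a carboxylic acid: an sp2 carbon double-bonded to O and single-bonded to an -OH oxygen.
The molecule carries 4 separate instances of a carboxylic acid group (-C(=O)OH) meeting every constraint; each maps to a distinct set of atoms, giving 4 matches.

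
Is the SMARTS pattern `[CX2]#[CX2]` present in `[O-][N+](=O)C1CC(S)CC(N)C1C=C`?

No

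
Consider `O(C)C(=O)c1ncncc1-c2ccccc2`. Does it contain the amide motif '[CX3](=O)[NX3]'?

No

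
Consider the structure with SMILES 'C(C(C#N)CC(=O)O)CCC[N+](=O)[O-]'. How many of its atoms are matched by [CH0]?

2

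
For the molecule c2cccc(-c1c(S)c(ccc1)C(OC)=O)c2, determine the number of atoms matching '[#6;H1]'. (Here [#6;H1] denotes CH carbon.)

8

The query [#6;H1] means: any carbon bearing exactly one hydrogen.
Check the 17 heavy atoms by environment: 8× c (aromatic, H1) → match; 4× c (aromatic, H0) → no; 1× S (H1) → no; 1× C (H0) → no; 2× O (H0) → no; 1× C (H3) → no.
That gives 8 matching atoms.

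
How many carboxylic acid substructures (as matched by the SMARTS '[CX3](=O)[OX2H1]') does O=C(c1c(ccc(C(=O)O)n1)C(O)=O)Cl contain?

[CX3](=O)[OX2H1] is the SMARTS for a carboxylic acid: an sp2 carbon double-bonded to O and single-bonded to an -OH oxygen.
The molecule carries 2 separate instances of a carboxylic acid group (-C(=O)OH) meeting every constraint; each maps to a distinct set of atoms, giving 2 matches.

2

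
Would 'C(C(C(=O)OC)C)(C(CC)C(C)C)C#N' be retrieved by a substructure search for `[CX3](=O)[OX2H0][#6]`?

Yes

The pattern [CX3](=O)[OX2H0][#6] describes a carbonyl carbon bonded to an oxygen that is itself bonded to carbon (no H on that O) — an ester.
The molecule carries a methyl-ester group (-C(=O)OCH3), whose atoms satisfy every constraint of the query, so the pattern matches.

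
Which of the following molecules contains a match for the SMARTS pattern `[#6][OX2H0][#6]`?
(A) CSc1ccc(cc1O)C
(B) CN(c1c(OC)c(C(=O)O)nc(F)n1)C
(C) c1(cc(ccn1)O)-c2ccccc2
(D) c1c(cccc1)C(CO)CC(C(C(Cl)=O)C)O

[#6][OX2H0][#6] describes an aliphatic oxygen bridging two carbons with no H on the oxygen (an ether).
(A) has a hydroxyl group (-OH) but the oxygen has H1, not H0 bridging two carbons.
(B) contains a methoxy ether (-OCH3), which satisfies every atom and bond constraint.
(C) has a hydroxyl group (-OH) but the oxygen has H1, not H0 bridging two carbons.
(D) has a hydroxyl group (-OH) but the oxygen has H1, not H0 bridging two carbons.
So the answer is (B).

B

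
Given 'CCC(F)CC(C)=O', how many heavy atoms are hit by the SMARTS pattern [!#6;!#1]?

The query [!#6;!#1] means: not carbon and not hydrogen — any heteroatom.
Check the 8 heavy atoms by environment: 6× C → no; 1× O → match; 1× F → match.
Summing the matching environments: 1 + 1 = 2 matching atoms.

2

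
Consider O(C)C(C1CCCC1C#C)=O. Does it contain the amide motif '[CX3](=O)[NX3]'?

No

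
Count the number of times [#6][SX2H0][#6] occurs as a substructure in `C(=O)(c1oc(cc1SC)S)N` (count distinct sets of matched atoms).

[#6][SX2H0][#6] is the SMARTS for a thioether: an aliphatic sulfur bridging two carbons with no H on the sulfur.
Exactly one fragment in the molecule meets all constraints, giving 1 match.

1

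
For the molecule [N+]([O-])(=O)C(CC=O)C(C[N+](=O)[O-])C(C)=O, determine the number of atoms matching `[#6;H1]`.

3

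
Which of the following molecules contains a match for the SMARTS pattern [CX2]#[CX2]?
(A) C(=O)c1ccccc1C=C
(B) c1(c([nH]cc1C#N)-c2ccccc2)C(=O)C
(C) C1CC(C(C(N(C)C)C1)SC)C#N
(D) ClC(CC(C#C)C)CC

D

[CX2]#[CX2] describes a carbon-carbon triple bond (an alkyne).
(A) has a vinyl group (-CH=CH2) but the C=C is a double bond; both carbons are CX3, not CX2.
(B) has a nitrile (-C#N) but the triple bond is C#N, not C#C.
(C) has a nitrile (-C#N) but the triple bond is C#N, not C#C.
(D) contains an ethynyl group (-C#CH), which satisfies every atom and bond constraint.
So the answer is (D).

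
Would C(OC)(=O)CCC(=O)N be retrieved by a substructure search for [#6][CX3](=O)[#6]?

No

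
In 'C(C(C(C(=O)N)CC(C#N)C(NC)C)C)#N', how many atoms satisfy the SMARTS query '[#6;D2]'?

3

Check the 16 heavy atoms by environment: 3× C (D1) → no; 5× C (D3) → no; 3× C (D2) → match; 1× N (D2) → no; 3× N (D1) → no; 1× O (D1) → no.
That gives 3 matching atoms.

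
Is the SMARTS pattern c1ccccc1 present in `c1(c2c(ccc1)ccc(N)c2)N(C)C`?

The pattern c1ccccc1 describes six aromatic carbons in a ring — a benzene ring.
The required atom environment is present in the molecule, so the pattern matches.

Yes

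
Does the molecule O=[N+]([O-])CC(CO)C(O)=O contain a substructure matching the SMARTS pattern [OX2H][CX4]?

The pattern [OX2H][CX4] describes a hydroxyl oxygen bound to an sp3 (X4) carbon — an aliphatic alcohol.
The molecule carries a hydroxyl group (-OH), whose atoms satisfy every constraint of the query, so the pattern matches.

Yes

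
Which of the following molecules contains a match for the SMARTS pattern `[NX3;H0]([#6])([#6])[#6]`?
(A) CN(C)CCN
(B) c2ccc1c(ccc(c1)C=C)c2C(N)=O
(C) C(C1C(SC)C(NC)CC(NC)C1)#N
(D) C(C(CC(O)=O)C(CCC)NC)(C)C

A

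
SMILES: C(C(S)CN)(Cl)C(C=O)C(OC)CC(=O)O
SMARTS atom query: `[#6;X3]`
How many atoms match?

2

The query [#6;X3] means: any carbon (aromatic or not) with three total connections.
Check the 16 heavy atoms by environment: 7× C (X4) → no; 1× N (X3) → no; 1× S (X2) → no; 1× Cl (X1) → no; 2× O (X2) → no; 2× C (X3) → match; 2× O (X1) → no.
That gives 2 matching atoms.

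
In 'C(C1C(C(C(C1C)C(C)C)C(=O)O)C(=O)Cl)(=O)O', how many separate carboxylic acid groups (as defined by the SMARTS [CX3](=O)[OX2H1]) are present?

2

[CX3](=O)[OX2H1] is the SMARTS for a carboxylic acid: an sp2 carbon double-bonded to O and single-bonded to an -OH oxygen.
The molecule carries 2 separate instances of a carboxylic acid group (-C(=O)OH) meeting every constraint; each maps to a distinct set of atoms, giving 2 matches.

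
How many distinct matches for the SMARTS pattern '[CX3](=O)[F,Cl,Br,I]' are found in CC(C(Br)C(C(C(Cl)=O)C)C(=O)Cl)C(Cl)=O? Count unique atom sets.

3

[CX3](=O)[F,Cl,Br,I] is the SMARTS for an acyl halide: a carbonyl carbon bonded to a halogen.
The molecule carries 3 separate instances of an acyl chloride (-C(=O)Cl) meeting every constraint; each maps to a distinct set of atoms, giving 3 matches.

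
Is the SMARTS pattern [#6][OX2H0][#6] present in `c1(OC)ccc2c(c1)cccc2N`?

Yes

The pattern [#6][OX2H0][#6] describes an aliphatic oxygen bridging two carbons with no H on the oxygen — an ether.
The molecule carries a methoxy ether (-OCH3), whose atoms satisfy every constraint of the query, so the pattern matches.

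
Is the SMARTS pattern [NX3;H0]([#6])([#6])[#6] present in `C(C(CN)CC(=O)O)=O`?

The pattern [NX3;H0]([#6])([#6])[#6] describes a trivalent nitrogen with no H, bonded to three carbons — a tertiary amine.
The closest candidate here is a primary amino group (-NH2), but the nitrogen has H2, not H0 with three carbons. No other fragment satisfies the full query, so there is no match.

No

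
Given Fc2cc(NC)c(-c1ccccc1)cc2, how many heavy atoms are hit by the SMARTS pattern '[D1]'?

The query [D1] means: atom with exactly one heavy-atom neighbour (degree 1).
Check the 15 heavy atoms by environment: 8× c (aromatic, D2) → no; 4× c (aromatic, D3) → no; 1× N (D2) → no; 1× C (D1) → match; 1× F (D1) → match.
Summing the matching environments: 1 + 1 = 2 matching atoms.

2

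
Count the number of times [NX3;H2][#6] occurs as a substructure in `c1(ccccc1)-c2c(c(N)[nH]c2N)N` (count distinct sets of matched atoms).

[NX3;H2][#6] is the SMARTS for a primary amine: a trivalent nitrogen with two H attached to carbon.
The molecule carries 3 separate instances of a primary amino group (-NH2) meeting every constraint; each maps to a distinct set of atoms, giving 3 matches.

3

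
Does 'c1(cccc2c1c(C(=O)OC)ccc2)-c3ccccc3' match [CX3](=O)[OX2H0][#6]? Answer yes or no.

The pattern [CX3](=O)[OX2H0][#6] describes a carbonyl carbon bonded to an oxygen that is itself bonded to carbon (no H on that O) — an ester.
The molecule carries a methyl-ester group (-C(=O)OCH3), whose atoms satisfy every constraint of the query, so the pattern matches.

Yes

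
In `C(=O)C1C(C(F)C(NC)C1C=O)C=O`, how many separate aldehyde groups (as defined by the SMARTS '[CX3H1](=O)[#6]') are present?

[CX3H1](=O)[#6] is the SMARTS for an aldehyde: an sp2 carbon with one H, double-bonded to O and single-bonded to carbon.
The molecule carries 3 separate instances of an aldehyde (-CHO) meeting every constraint; each maps to a distinct set of atoms, giving 3 matches.

3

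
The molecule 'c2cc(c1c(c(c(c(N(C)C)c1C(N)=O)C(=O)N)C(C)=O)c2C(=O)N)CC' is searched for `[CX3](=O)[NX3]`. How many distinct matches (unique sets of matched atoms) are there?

3

[CX3](=O)[NX3] is the SMARTS for an amide: a carbonyl carbon bonded to a trivalent nitrogen.
The molecule carries 3 separate instances of a primary amide (-C(=O)NH2) meeting every constraint; each maps to a distinct set of atoms, giving 3 matches.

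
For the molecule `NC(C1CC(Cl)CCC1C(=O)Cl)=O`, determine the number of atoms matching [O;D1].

Check the 13 heavy atoms by environment: 5× C (D3) → no; 3× C (D2) → no; 2× O (D1) → match; 1× N (D1) → no; 2× Cl (D1) → no.
That gives 2 matching atoms.

2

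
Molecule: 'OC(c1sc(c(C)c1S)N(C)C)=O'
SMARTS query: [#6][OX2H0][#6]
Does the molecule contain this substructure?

The pattern [#6][OX2H0][#6] describes an aliphatic oxygen bridging two carbons with no H on the oxygen — an ether.
The closest candidate here is a carboxylic acid group (-C(=O)OH), but the -OH oxygen has H1; the =O is OX1, not OX2. No other fragment satisfies the full query, so there is no match.

No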